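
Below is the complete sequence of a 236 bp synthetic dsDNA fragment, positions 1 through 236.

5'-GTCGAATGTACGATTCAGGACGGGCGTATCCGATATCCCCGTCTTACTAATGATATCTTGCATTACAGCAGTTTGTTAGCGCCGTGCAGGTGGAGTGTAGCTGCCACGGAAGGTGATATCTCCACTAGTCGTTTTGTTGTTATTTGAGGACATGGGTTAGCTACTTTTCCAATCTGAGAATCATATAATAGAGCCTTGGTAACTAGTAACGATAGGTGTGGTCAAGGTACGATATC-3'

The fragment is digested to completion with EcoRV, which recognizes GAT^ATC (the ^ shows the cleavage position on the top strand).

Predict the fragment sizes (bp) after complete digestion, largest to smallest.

EcoRV sites (GATATC) start at positions 32, 52, 115, 231.
EcoRV cuts after base 3 of each site, so after positions 34, 54, 117, 233.
Linear molecule, 4 cuts → 5 fragments:
  1–34 → 34 bp
  35–54 → 20 bp
  55–117 → 63 bp
  118–233 → 116 bp
  234–236 → 3 bp
Sorted largest to smallest: 116, 63, 34, 20, 3 bp.

116, 63, 34, 20, 3 bp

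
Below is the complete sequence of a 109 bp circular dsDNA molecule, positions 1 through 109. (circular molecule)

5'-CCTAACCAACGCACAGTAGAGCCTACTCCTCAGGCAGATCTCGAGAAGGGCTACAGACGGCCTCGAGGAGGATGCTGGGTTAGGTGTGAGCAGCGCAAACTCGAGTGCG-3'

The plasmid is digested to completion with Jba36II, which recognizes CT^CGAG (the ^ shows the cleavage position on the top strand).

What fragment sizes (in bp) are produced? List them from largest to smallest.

49, 38, 22 bp

Jba36II sites (CTCGAG) start at positions 40, 62, 100.
Jba36II cuts after base 2 of each site, so after positions 41, 63, 101.
Circular molecule, 3 cuts → 3 fragments:
  42–63 → 22 bp
  64–101 → 38 bp
  102–109 then 1–41 → 8 + 41 = 49 bp
Sorted largest to smallest: 49, 38, 22 bp.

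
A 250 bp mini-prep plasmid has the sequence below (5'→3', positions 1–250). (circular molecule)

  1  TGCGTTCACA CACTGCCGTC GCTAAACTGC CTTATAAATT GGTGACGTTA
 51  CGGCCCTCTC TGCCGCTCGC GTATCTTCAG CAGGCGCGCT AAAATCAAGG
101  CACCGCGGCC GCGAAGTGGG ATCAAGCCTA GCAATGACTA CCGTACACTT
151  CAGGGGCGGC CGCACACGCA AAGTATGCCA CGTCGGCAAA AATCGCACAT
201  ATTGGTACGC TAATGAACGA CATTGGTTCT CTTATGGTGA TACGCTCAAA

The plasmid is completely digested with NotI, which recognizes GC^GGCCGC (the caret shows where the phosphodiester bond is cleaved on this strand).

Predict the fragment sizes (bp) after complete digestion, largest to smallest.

199, 51 bp

NotI sites (GCGGCCGC) start at positions 105, 156.
NotI cuts after base 2 of each site, so after positions 106, 157.
Circular molecule, 2 cuts → 2 fragments:
  107–157 → 51 bp
  158–250 then 1–106 → 93 + 106 = 199 bp
Sorted largest to smallest: 199, 51 bp.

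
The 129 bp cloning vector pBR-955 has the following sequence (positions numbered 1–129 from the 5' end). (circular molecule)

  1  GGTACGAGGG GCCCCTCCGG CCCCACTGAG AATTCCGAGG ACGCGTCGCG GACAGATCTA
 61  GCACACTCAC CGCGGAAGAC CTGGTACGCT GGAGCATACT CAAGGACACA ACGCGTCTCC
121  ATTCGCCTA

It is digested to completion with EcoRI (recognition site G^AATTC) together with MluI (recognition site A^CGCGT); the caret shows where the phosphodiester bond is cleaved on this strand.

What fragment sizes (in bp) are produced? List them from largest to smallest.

The EcoRI site (GAATTC) starts at position 30.
EcoRI cuts after the first base of each site, so after position 30.
MluI sites (ACGCGT) start at positions 41, 111.
MluI cuts after the first base of each site, so after positions 41, 111.
Combined cut positions: 30, 41, 111.
Circular molecule, 3 cuts → 3 fragments:
  31–41 → 11 bp
  42–111 → 70 bp
  112–129 then 1–30 → 18 + 30 = 48 bp
Sorted largest to smallest: 70, 48, 11 bp.

70, 48, 11 bp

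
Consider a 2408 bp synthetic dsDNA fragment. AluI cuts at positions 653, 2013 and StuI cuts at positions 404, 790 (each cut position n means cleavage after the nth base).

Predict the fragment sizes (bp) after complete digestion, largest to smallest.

Combined cut positions (sorted): 404, 653, 790, 2013.
Linear molecule, 4 cuts → 5 fragments:
  404 − 0 = 404 bp
  653 − 404 = 249 bp
  790 − 653 = 137 bp
  2013 − 790 = 1223 bp
  2408 − 2013 = 395 bp
Sorted largest to smallest: 1223, 404, 395, 249, 137 bp.

1223, 404, 395, 249, 137 bp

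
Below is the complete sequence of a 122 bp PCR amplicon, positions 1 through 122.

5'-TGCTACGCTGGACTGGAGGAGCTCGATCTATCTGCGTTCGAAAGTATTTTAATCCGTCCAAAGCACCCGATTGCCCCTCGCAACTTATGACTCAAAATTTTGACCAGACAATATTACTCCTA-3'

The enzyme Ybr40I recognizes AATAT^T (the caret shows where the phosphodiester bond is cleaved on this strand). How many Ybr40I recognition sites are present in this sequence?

AATATT occurs starting at position 110.
Ybr40I cuts at 1 site.

1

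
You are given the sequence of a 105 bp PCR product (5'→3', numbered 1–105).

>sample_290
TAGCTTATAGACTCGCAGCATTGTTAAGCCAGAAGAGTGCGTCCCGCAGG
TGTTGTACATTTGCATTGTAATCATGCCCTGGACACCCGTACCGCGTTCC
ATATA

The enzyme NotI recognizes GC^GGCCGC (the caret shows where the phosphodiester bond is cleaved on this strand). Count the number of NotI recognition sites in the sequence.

0

No occurrence of GCGGCCGC is present in the sequence.
NotI does not cut: 0 sites.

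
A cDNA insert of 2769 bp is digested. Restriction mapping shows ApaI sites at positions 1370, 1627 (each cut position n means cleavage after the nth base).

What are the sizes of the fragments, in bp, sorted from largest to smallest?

1370, 1142, 257 bp

Linear molecule, 2 cuts → 3 fragments:
  1370 − 0 = 1370 bp
  1627 − 1370 = 257 bp
  2769 − 1627 = 1142 bp
Sorted largest to smallest: 1370, 1142, 257 bp.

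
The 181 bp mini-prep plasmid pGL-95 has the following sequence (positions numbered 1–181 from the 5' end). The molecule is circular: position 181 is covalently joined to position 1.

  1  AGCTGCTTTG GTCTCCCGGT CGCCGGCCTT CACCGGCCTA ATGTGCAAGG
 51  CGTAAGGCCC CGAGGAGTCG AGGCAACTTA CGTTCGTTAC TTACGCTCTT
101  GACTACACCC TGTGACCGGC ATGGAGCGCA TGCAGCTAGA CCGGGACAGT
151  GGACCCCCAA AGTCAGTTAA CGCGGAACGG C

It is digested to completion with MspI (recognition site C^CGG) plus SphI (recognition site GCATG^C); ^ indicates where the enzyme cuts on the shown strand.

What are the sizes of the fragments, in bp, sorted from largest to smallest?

83, 56, 16, 10, 9, 7 bp

MspI sites (CCGG) start at positions 16, 23, 33, 116, 141.
MspI cuts after the first base of each site, so after positions 16, 23, 33, 116, 141.
The SphI site (GCATGC) starts at position 128.
SphI cuts after base 5 of each site (before the last base), so after position 132.
Combined cut positions: 16, 23, 33, 116, 132, 141.
Circular molecule, 6 cuts → 6 fragments:
  17–23 → 7 bp
  24–33 → 10 bp
  34–116 → 83 bp
  117–132 → 16 bp
  133–141 → 9 bp
  142–181 then 1–16 → 40 + 16 = 56 bp
Sorted largest to smallest: 83, 56, 16, 10, 9, 7 bp.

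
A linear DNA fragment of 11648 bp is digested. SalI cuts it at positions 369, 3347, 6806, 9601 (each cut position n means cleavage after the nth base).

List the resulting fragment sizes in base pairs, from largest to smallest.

Linear molecule, 4 cuts → 5 fragments:
  369 − 0 = 369 bp
  3347 − 369 = 2978 bp
  6806 − 3347 = 3459 bp
  9601 − 6806 = 2795 bp
  11648 − 9601 = 2047 bp
Sorted largest to smallest: 3459, 2978, 2795, 2047, 369 bp.

3459, 2978, 2795, 2047, 369 bp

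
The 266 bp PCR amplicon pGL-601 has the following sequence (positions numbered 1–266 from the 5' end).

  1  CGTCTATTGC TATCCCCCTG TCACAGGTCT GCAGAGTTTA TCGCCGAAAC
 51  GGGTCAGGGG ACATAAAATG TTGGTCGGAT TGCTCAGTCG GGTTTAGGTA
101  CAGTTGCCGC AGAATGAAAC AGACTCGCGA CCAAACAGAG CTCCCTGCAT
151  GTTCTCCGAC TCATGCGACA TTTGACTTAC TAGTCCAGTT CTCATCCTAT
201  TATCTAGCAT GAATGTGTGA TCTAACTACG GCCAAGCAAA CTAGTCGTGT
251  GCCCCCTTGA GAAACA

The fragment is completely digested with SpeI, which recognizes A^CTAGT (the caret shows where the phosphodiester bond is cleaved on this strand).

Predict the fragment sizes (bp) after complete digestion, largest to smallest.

179, 61, 26 bp

SpeI sites (ACTAGT) start at positions 179, 240.
SpeI cuts after the first base of each site, so after positions 179, 240.
Linear molecule, 2 cuts → 3 fragments:
  1–179 → 179 bp
  180–240 → 61 bp
  241–266 → 26 bp
Sorted largest to smallest: 179, 61, 26 bp.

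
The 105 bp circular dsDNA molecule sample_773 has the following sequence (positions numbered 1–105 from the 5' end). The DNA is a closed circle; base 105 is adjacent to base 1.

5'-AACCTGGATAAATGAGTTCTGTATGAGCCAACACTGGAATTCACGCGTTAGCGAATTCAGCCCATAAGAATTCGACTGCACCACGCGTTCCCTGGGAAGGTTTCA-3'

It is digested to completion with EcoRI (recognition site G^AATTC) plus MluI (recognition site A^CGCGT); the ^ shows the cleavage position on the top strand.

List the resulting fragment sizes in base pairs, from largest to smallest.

EcoRI sites (GAATTC) start at positions 37, 53, 68.
EcoRI cuts after the first base of each site, so after positions 37, 53, 68.
MluI sites (ACGCGT) start at positions 43, 83.
MluI cuts after the first base of each site, so after positions 43, 83.
Combined cut positions: 37, 43, 53, 68, 83.
Circular molecule, 5 cuts → 5 fragments:
  38–43 → 6 bp
  44–53 → 10 bp
  54–68 → 15 bp
  69–83 → 15 bp
  84–105 then 1–37 → 22 + 37 = 59 bp
Sorted largest to smallest: 59, 15, 15, 10, 6 bp.

59, 15, 15, 10, 6 bp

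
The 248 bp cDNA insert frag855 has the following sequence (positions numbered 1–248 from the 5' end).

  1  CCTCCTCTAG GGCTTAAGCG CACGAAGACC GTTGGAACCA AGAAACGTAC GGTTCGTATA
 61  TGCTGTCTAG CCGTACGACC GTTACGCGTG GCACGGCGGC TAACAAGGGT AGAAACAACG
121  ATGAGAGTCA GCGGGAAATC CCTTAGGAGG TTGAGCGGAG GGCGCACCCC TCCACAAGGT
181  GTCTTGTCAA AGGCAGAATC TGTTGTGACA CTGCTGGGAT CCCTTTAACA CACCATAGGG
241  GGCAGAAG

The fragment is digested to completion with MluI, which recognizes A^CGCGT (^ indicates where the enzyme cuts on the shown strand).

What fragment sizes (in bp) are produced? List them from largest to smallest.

The MluI site (ACGCGT) starts at position 84.
MluI cuts after the first base of each site, so after position 84.
Linear molecule, 1 cut → 2 fragments:
  1–84 → 84 bp
  85–248 → 164 bp
Sorted largest to smallest: 164, 84 bp.

164, 84 bp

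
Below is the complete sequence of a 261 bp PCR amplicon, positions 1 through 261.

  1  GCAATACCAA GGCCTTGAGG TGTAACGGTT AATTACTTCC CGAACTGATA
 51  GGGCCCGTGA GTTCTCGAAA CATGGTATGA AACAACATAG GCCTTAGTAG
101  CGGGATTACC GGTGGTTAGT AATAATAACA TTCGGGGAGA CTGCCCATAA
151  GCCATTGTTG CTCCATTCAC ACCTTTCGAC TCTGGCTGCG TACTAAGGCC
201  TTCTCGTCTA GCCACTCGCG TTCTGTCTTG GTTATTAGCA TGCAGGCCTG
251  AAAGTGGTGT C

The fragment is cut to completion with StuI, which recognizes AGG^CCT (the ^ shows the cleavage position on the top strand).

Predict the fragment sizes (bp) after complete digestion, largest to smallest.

StuI sites (AGGCCT) start at positions 10, 89, 196, 244.
StuI cuts after base 3 of each site, so after positions 12, 91, 198, 246.
Linear molecule, 4 cuts → 5 fragments:
  1–12 → 12 bp
  13–91 → 79 bp
  92–198 → 107 bp
  199–246 → 48 bp
  247–261 → 15 bp
Sorted largest to smallest: 107, 79, 48, 15, 12 bp.

107, 79, 48, 15, 12 bp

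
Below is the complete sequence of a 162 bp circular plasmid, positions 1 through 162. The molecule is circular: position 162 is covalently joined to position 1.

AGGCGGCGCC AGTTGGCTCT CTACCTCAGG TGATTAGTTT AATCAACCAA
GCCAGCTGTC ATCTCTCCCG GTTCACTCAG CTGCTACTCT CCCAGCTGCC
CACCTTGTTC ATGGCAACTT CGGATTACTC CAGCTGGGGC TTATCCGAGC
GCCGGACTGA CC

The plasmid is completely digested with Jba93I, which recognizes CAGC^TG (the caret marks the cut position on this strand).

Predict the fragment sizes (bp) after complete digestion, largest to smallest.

Jba93I sites (CAGCTG) start at positions 53, 78, 93, 131.
Jba93I cuts after base 4 of each site, so after positions 56, 81, 96, 134.
Circular molecule, 4 cuts → 4 fragments:
  57–81 → 25 bp
  82–96 → 15 bp
  97–134 → 38 bp
  135–162 then 1–56 → 28 + 56 = 84 bp
Sorted largest to smallest: 84, 38, 25, 15 bp.

84, 38, 25, 15 bp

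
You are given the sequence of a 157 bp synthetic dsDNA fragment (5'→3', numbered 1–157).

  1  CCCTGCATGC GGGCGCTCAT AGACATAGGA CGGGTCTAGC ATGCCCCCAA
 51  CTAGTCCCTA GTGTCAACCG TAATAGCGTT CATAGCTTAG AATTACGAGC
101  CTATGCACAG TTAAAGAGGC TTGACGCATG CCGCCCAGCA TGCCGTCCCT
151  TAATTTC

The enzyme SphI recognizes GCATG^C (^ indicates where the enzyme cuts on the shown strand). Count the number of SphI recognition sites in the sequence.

4

GCATGC occurs starting at positions 5, 39, 126, 138.
SphI cuts at 4 sites.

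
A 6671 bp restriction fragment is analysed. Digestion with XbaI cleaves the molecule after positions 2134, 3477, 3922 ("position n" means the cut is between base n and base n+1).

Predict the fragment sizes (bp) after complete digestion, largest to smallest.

2749, 2134, 1343, 445 bp

Linear molecule, 3 cuts → 4 fragments:
  2134 − 0 = 2134 bp
  3477 − 2134 = 1343 bp
  3922 − 3477 = 445 bp
  6671 − 3922 = 2749 bp
Sorted largest to smallest: 2749, 2134, 1343, 445 bp.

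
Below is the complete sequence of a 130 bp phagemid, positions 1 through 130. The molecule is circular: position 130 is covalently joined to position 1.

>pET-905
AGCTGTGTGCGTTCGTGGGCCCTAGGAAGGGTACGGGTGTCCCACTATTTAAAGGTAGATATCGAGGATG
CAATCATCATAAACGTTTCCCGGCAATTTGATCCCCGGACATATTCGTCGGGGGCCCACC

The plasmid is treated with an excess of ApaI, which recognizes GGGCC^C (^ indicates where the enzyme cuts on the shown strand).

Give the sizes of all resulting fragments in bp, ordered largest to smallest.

ApaI sites (GGGCCC) start at positions 17, 122.
ApaI cuts after base 5 of each site (before the last base), so after positions 21, 126.
Circular molecule, 2 cuts → 2 fragments:
  22–126 → 105 bp
  127–130 then 1–21 → 4 + 21 = 25 bp
Sorted largest to smallest: 105, 25 bp.

105, 25 bp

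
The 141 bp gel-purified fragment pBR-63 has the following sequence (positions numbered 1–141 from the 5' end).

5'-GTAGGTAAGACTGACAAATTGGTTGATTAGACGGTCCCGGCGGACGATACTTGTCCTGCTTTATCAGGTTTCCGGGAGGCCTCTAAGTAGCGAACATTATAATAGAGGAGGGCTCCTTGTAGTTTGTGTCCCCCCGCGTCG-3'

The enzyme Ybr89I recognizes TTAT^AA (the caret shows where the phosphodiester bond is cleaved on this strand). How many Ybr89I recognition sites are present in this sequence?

TTATAA occurs starting at position 97.
Ybr89I cuts at 1 site.

1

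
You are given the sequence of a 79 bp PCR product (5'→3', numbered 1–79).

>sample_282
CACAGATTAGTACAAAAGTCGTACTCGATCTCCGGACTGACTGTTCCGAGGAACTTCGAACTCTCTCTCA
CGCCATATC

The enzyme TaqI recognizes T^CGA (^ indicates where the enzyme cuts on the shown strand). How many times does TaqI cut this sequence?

2

TCGA occurs starting at positions 25, 56.
TaqI cuts at 2 sites.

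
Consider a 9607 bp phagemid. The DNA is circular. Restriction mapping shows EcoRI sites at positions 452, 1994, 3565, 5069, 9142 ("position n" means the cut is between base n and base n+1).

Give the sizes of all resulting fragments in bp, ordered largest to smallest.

Circular molecule, 5 cuts → 5 fragments:
  1994 − 452 = 1542 bp
  3565 − 1994 = 1571 bp
  5069 − 3565 = 1504 bp
  9142 − 5069 = 4073 bp
  wrap: 9607 − 9142 + 452 = 917 bp
Sorted largest to smallest: 4073, 1571, 1542, 1504, 917 bp.

4073, 1571, 1542, 1504, 917 bp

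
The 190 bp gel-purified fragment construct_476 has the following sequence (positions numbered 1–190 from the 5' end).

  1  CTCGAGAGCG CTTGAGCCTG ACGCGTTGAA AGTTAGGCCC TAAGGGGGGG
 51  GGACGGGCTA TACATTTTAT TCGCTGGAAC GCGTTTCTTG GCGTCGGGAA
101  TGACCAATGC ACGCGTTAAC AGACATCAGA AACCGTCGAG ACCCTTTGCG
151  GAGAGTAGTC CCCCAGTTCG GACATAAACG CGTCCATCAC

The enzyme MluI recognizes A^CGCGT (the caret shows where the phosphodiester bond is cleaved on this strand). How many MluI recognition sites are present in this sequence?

4

ACGCGT occurs starting at positions 21, 79, 111, 178.
MluI cuts at 4 sites.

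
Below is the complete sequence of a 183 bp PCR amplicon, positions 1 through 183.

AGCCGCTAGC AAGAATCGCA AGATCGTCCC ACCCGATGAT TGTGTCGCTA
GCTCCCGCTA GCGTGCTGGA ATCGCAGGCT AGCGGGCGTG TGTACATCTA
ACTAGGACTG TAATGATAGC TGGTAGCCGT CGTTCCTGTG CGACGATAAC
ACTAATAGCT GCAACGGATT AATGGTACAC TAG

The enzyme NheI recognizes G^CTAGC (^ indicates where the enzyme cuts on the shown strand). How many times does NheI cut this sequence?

4

GCTAGC occurs starting at positions 5, 47, 57, 78.
NheI cuts at 4 sites.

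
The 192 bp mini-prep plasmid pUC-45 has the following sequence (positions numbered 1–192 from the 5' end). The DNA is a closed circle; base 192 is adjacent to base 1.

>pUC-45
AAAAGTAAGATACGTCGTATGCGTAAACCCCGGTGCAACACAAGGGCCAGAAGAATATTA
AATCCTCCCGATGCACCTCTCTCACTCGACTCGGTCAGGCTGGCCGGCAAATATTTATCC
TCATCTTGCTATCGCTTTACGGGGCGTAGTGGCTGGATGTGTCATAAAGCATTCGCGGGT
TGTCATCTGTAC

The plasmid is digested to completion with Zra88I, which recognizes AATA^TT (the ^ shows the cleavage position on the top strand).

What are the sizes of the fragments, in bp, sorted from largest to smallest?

136, 56 bp

Zra88I sites (AATATT) start at positions 54, 110.
Zra88I cuts after base 4 of each site, so after positions 57, 113.
Circular molecule, 2 cuts → 2 fragments:
  58–113 → 56 bp
  114–192 then 1–57 → 79 + 57 = 136 bp
Sorted largest to smallest: 136, 56 bp.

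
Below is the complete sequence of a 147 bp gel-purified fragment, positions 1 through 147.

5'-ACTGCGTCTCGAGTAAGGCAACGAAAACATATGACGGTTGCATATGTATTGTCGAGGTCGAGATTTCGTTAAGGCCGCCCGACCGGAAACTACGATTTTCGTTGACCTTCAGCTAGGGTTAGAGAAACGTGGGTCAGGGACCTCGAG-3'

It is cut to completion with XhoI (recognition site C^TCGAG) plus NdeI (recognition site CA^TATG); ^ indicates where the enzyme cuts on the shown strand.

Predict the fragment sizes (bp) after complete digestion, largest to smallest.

XhoI sites (CTCGAG) start at positions 8, 142.
XhoI cuts after the first base of each site, so after positions 8, 142.
NdeI sites (CATATG) start at positions 28, 41.
NdeI cuts after base 2 of each site, so after positions 29, 42.
Combined cut positions: 8, 29, 42, 142.
Linear molecule, 4 cuts → 5 fragments:
  1–8 → 8 bp
  9–29 → 21 bp
  30–42 → 13 bp
  43–142 → 100 bp
  143–147 → 5 bp
Sorted largest to smallest: 100, 21, 13, 8, 5 bp.

100, 21, 13, 8, 5 bp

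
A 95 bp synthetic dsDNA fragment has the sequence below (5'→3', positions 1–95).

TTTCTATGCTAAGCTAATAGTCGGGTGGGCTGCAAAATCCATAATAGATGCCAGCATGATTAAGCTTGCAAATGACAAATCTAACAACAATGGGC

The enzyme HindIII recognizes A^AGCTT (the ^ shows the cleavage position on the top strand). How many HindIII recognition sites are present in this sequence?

AAGCTT occurs starting at position 62.
HindIII cuts at 1 site.

1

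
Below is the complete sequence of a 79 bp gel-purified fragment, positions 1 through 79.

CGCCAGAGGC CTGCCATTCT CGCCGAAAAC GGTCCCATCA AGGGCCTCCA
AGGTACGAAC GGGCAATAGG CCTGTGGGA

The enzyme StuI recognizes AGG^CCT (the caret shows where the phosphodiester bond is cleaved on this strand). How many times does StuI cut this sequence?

2

AGGCCT occurs starting at positions 7, 68.
StuI cuts at 2 sites.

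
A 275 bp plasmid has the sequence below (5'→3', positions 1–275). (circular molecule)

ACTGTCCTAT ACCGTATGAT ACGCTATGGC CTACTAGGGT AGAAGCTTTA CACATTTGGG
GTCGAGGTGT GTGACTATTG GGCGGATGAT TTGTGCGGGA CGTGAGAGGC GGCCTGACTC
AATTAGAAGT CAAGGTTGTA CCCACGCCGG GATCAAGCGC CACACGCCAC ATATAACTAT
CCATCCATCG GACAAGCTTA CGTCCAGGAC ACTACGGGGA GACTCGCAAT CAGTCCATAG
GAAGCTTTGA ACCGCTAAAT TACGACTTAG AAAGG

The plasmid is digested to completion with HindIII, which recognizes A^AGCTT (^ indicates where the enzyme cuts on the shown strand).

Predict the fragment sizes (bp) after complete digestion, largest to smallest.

HindIII sites (AAGCTT) start at positions 43, 194, 242.
HindIII cuts after the first base of each site, so after positions 43, 194, 242.
Circular molecule, 3 cuts → 3 fragments:
  44–194 → 151 bp
  195–242 → 48 bp
  243–275 then 1–43 → 33 + 43 = 76 bp
Sorted largest to smallest: 151, 76, 48 bp.

151, 76, 48 bp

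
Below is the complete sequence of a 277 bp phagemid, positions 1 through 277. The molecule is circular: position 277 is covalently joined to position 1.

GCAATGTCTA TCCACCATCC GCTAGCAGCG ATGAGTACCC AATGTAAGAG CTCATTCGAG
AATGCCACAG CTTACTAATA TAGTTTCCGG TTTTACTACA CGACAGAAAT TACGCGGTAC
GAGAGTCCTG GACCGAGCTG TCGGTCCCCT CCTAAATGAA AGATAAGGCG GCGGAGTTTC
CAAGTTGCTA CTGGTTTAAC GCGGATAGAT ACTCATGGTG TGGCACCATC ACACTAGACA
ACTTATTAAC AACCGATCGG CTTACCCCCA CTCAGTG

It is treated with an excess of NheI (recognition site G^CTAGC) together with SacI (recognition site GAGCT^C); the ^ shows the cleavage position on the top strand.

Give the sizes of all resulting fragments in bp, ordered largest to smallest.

The NheI site (GCTAGC) starts at position 21.
NheI cuts after the first base of each site, so after position 21.
The SacI site (GAGCTC) starts at position 48.
SacI cuts after base 5 of each site (before the last base), so after position 52.
Combined cut positions: 21, 52.
Circular molecule, 2 cuts → 2 fragments:
  22–52 → 31 bp
  53–277 then 1–21 → 225 + 21 = 246 bp
Sorted largest to smallest: 246, 31 bp.

246, 31 bp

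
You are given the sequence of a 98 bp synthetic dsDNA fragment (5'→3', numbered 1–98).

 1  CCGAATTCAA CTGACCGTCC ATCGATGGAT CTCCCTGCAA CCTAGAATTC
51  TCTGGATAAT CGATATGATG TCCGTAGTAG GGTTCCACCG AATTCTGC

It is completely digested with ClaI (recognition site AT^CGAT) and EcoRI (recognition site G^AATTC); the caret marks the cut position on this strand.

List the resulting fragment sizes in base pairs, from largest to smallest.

ClaI sites (ATCGAT) start at positions 21, 59.
ClaI cuts after base 2 of each site, so after positions 22, 60.
EcoRI sites (GAATTC) start at positions 3, 45, 90.
EcoRI cuts after the first base of each site, so after positions 3, 45, 90.
Combined cut positions: 3, 22, 45, 60, 90.
Linear molecule, 5 cuts → 6 fragments:
  1–3 → 3 bp
  4–22 → 19 bp
  23–45 → 23 bp
  46–60 → 15 bp
  61–90 → 30 bp
  91–98 → 8 bp
Sorted largest to smallest: 30, 23, 19, 15, 8, 3 bp.

30, 23, 19, 15, 8, 3 bp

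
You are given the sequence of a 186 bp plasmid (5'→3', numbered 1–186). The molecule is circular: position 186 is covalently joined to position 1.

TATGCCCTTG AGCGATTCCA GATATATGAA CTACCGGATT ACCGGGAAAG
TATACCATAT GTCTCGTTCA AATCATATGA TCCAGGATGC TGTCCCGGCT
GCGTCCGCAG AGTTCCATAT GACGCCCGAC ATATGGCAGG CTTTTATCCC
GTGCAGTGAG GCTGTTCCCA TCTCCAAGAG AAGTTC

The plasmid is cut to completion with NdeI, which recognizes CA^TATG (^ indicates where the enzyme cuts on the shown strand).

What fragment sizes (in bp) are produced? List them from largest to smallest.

NdeI sites (CATATG) start at positions 56, 74, 116, 130.
NdeI cuts after base 2 of each site, so after positions 57, 75, 117, 131.
Circular molecule, 4 cuts → 4 fragments:
  58–75 → 18 bp
  76–117 → 42 bp
  118–131 → 14 bp
  132–186 then 1–57 → 55 + 57 = 112 bp
Sorted largest to smallest: 112, 42, 18, 14 bp.

112, 42, 18, 14 bp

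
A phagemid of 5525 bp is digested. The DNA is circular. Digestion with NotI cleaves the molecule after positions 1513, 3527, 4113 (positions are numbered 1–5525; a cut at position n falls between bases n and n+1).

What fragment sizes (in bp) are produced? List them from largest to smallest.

Circular molecule, 3 cuts → 3 fragments:
  3527 − 1513 = 2014 bp
  4113 − 3527 = 586 bp
  wrap: 5525 − 4113 + 1513 = 2925 bp
Sorted largest to smallest: 2925, 2014, 586 bp.

2925, 2014, 586 bp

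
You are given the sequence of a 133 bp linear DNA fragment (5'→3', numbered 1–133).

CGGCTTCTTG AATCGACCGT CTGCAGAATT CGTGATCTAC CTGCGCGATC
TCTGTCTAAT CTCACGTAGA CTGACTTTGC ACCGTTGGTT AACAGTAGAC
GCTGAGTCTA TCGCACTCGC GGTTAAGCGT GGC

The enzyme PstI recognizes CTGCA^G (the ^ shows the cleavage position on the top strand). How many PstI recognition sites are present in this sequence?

1

CTGCAG occurs starting at position 21.
PstI cuts at 1 site.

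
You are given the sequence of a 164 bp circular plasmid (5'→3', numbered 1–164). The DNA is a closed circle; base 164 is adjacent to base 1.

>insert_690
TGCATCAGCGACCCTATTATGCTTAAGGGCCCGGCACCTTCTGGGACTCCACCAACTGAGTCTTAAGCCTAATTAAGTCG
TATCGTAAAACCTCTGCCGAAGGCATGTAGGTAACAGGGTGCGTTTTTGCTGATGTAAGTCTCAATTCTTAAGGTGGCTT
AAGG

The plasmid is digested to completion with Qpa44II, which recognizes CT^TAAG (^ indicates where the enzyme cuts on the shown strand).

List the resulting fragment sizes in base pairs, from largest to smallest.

Qpa44II sites (CTTAAG) start at positions 22, 62, 148, 158.
Qpa44II cuts after base 2 of each site, so after positions 23, 63, 149, 159.
Circular molecule, 4 cuts → 4 fragments:
  24–63 → 40 bp
  64–149 → 86 bp
  150–159 → 10 bp
  160–164 then 1–23 → 5 + 23 = 28 bp
Sorted largest to smallest: 86, 40, 28, 10 bp.

86, 40, 28, 10 bp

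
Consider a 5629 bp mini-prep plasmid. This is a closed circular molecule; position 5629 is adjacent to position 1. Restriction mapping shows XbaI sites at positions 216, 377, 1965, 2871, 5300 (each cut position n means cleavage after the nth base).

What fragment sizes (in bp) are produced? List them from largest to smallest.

Circular molecule, 5 cuts → 5 fragments:
  377 − 216 = 161 bp
  1965 − 377 = 1588 bp
  2871 − 1965 = 906 bp
  5300 − 2871 = 2429 bp
  wrap: 5629 − 5300 + 216 = 545 bp
Sorted largest to smallest: 2429, 1588, 906, 545, 161 bp.

2429, 1588, 906, 545, 161 bp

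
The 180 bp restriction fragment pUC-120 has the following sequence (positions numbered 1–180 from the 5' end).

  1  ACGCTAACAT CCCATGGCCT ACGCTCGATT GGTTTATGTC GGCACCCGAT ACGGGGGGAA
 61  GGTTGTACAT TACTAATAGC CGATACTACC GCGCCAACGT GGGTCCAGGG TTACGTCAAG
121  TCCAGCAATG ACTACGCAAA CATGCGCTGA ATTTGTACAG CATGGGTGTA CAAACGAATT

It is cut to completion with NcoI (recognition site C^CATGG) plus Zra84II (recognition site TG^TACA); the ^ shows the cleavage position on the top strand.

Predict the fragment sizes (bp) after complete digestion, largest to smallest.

90, 53, 13, 12, 12 bp

The NcoI site (CCATGG) starts at position 12.
NcoI cuts after the first base of each site, so after position 12.
Zra84II sites (TGTACA) start at positions 64, 154, 167.
Zra84II cuts after base 2 of each site, so after positions 65, 155, 168.
Combined cut positions: 12, 65, 155, 168.
Linear molecule, 4 cuts → 5 fragments:
  1–12 → 12 bp
  13–65 → 53 bp
  66–155 → 90 bp
  156–168 → 13 bp
  169–180 → 12 bp
Sorted largest to smallest: 90, 53, 13, 12, 12 bp.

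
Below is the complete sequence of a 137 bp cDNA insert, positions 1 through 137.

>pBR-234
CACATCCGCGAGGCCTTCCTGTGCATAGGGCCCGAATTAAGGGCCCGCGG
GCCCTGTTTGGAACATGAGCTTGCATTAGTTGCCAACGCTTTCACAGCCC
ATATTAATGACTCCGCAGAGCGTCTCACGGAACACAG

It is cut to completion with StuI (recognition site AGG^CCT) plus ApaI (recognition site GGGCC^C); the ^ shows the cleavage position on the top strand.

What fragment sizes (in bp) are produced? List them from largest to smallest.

84, 19, 13, 13, 8 bp

The StuI site (AGGCCT) starts at position 11.
StuI cuts after base 3 of each site, so after position 13.
ApaI sites (GGGCCC) start at positions 28, 41, 49.
ApaI cuts after base 5 of each site (before the last base), so after positions 32, 45, 53.
Combined cut positions: 13, 32, 45, 53.
Linear molecule, 4 cuts → 5 fragments:
  1–13 → 13 bp
  14–32 → 19 bp
  33–45 → 13 bp
  46–53 → 8 bp
  54–137 → 84 bp
Sorted largest to smallest: 84, 19, 13, 13, 8 bp.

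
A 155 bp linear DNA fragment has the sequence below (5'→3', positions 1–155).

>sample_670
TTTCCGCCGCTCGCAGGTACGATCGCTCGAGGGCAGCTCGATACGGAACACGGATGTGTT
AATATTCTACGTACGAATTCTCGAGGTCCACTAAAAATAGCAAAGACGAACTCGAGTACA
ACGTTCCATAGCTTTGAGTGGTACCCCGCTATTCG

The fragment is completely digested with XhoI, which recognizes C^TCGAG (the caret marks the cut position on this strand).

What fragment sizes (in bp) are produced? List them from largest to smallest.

XhoI sites (CTCGAG) start at positions 26, 80, 111.
XhoI cuts after the first base of each site, so after positions 26, 80, 111.
Linear molecule, 3 cuts → 4 fragments:
  1–26 → 26 bp
  27–80 → 54 bp
  81–111 → 31 bp
  112–155 → 44 bp
Sorted largest to smallest: 54, 44, 31, 26 bp.

54, 44, 31, 26 bp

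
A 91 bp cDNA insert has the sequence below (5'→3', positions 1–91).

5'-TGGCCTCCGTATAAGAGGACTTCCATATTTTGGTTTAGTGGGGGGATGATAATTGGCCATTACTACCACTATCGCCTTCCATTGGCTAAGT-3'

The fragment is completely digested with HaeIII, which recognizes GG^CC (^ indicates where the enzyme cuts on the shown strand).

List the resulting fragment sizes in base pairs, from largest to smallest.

HaeIII sites (GGCC) start at positions 2, 55.
HaeIII cuts after base 2 of each site, so after positions 3, 56.
Linear molecule, 2 cuts → 3 fragments:
  1–3 → 3 bp
  4–56 → 53 bp
  57–91 → 35 bp
Sorted largest to smallest: 53, 35, 3 bp.

53, 35, 3 bp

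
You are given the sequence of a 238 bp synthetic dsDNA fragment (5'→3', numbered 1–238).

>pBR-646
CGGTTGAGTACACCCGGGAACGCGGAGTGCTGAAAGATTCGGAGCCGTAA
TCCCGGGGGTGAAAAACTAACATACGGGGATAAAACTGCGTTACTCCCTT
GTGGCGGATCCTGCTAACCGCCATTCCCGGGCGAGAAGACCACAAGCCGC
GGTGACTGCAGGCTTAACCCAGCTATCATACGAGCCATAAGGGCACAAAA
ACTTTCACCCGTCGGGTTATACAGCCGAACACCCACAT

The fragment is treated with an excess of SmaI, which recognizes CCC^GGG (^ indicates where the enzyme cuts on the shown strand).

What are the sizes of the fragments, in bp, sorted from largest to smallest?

110, 74, 39, 15 bp

SmaI sites (CCCGGG) start at positions 13, 52, 126.
SmaI cuts after base 3 of each site, so after positions 15, 54, 128.
Linear molecule, 3 cuts → 4 fragments:
  1–15 → 15 bp
  16–54 → 39 bp
  55–128 → 74 bp
  129–238 → 110 bp
Sorted largest to smallest: 110, 74, 39, 15 bp.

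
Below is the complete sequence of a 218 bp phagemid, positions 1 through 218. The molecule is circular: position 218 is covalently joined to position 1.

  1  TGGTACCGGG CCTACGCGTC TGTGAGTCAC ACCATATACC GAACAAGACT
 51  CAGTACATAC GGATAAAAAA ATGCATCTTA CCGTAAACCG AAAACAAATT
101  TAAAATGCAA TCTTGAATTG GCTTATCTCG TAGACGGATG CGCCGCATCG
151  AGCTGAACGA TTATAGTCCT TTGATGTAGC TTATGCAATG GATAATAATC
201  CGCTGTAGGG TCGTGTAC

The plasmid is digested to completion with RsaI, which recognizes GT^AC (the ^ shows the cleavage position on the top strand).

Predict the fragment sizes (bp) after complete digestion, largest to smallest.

162, 50, 6 bp

RsaI sites (GTAC) start at positions 3, 53, 215.
RsaI cuts after base 2 of each site, so after positions 4, 54, 216.
Circular molecule, 3 cuts → 3 fragments:
  5–54 → 50 bp
  55–216 → 162 bp
  217–218 then 1–4 → 2 + 4 = 6 bp
Sorted largest to smallest: 162, 50, 6 bp.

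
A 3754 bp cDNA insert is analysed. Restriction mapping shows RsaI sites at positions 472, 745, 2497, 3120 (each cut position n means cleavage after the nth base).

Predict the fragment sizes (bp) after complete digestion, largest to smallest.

1752, 634, 623, 472, 273 bp

Linear molecule, 4 cuts → 5 fragments:
  472 − 0 = 472 bp
  745 − 472 = 273 bp
  2497 − 745 = 1752 bp
  3120 − 2497 = 623 bp
  3754 − 3120 = 634 bp
Sorted largest to smallest: 1752, 634, 623, 472, 273 bp.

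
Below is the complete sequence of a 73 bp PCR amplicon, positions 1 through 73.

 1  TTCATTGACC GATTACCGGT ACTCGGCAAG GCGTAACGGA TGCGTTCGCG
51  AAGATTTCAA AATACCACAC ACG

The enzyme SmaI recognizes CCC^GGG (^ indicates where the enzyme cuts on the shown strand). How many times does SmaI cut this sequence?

No occurrence of CCCGGG is present in the sequence.
SmaI does not cut: 0 sites.

0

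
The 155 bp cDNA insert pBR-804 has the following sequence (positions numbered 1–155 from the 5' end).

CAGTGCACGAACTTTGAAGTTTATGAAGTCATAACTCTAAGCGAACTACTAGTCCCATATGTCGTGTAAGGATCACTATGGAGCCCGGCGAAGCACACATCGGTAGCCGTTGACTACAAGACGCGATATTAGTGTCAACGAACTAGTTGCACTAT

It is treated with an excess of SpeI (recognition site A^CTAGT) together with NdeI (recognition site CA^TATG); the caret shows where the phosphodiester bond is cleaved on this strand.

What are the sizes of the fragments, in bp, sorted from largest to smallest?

SpeI sites (ACTAGT) start at positions 48, 142.
SpeI cuts after the first base of each site, so after positions 48, 142.
The NdeI site (CATATG) starts at position 56.
NdeI cuts after base 2 of each site, so after position 57.
Combined cut positions: 48, 57, 142.
Linear molecule, 3 cuts → 4 fragments:
  1–48 → 48 bp
  49–57 → 9 bp
  58–142 → 85 bp
  143–155 → 13 bp
Sorted largest to smallest: 85, 48, 13, 9 bp.

85, 48, 13, 9 bp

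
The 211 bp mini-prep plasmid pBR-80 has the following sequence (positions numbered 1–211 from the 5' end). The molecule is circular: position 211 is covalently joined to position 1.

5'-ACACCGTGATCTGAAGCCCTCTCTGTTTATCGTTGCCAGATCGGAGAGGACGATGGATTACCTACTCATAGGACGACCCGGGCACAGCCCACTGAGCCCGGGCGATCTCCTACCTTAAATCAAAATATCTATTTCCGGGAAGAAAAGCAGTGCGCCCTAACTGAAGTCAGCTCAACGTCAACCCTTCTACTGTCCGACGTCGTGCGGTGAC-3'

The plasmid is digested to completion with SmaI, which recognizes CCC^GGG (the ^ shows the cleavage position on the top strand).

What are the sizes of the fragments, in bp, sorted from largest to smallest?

191, 20 bp

SmaI sites (CCCGGG) start at positions 77, 97.
SmaI cuts after base 3 of each site, so after positions 79, 99.
Circular molecule, 2 cuts → 2 fragments:
  80–99 → 20 bp
  100–211 then 1–79 → 112 + 79 = 191 bp
Sorted largest to smallest: 191, 20 bp.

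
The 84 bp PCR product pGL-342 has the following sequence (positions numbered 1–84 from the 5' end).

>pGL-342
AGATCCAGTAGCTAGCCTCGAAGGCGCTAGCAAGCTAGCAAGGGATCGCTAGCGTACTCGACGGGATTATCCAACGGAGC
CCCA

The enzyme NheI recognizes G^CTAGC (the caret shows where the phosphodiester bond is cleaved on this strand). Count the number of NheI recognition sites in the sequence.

4

GCTAGC occurs starting at positions 11, 26, 34, 48.
NheI cuts at 4 sites.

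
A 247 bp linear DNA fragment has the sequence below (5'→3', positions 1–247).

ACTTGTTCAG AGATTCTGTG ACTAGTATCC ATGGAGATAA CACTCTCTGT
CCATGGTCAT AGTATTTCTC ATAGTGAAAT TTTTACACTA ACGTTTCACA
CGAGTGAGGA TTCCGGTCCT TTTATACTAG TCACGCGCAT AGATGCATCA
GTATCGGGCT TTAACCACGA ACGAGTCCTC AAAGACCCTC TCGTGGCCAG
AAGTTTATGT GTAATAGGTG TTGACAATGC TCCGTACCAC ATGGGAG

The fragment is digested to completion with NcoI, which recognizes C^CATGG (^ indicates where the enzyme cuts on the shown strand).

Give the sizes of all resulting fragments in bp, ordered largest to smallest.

196, 29, 22 bp

NcoI sites (CCATGG) start at positions 29, 51.
NcoI cuts after the first base of each site, so after positions 29, 51.
Linear molecule, 2 cuts → 3 fragments:
  1–29 → 29 bp
  30–51 → 22 bp
  52–247 → 196 bp
Sorted largest to smallest: 196, 29, 22 bp.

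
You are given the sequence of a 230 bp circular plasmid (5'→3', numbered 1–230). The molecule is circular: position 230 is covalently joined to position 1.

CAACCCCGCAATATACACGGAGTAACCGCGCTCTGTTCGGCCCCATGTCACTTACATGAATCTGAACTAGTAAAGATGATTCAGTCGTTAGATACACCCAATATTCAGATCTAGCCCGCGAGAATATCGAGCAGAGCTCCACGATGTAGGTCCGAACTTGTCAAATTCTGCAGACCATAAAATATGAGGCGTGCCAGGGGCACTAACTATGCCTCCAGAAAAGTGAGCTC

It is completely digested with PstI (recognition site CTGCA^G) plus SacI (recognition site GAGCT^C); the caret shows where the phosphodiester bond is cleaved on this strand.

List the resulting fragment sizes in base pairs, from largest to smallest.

139, 57, 34 bp

The PstI site (CTGCAG) starts at position 168.
PstI cuts after base 5 of each site (before the last base), so after position 172.
SacI sites (GAGCTC) start at positions 134, 225.
SacI cuts after base 5 of each site (before the last base), so after positions 138, 229.
Combined cut positions: 138, 172, 229.
Circular molecule, 3 cuts → 3 fragments:
  139–172 → 34 bp
  173–229 → 57 bp
  230–230 then 1–138 → 1 + 138 = 139 bp
Sorted largest to smallest: 139, 57, 34 bp.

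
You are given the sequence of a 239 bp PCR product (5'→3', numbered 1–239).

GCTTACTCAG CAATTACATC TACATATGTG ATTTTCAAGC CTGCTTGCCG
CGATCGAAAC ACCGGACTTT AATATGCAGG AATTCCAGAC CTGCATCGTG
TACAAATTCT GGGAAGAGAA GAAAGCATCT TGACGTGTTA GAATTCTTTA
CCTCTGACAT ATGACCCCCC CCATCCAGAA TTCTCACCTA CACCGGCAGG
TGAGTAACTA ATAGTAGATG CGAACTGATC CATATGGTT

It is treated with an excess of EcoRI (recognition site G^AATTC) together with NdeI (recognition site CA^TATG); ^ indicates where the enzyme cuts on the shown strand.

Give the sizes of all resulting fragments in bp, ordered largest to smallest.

EcoRI sites (GAATTC) start at positions 80, 141, 178.
EcoRI cuts after the first base of each site, so after positions 80, 141, 178.
NdeI sites (CATATG) start at positions 23, 158, 231.
NdeI cuts after base 2 of each site, so after positions 24, 159, 232.
Combined cut positions: 24, 80, 141, 159, 178, 232.
Linear molecule, 6 cuts → 7 fragments:
  1–24 → 24 bp
  25–80 → 56 bp
  81–141 → 61 bp
  142–159 → 18 bp
  160–178 → 19 bp
  179–232 → 54 bp
  233–239 → 7 bp
Sorted largest to smallest: 61, 56, 54, 24, 19, 18, 7 bp.

61, 56, 54, 24, 19, 18, 7 bp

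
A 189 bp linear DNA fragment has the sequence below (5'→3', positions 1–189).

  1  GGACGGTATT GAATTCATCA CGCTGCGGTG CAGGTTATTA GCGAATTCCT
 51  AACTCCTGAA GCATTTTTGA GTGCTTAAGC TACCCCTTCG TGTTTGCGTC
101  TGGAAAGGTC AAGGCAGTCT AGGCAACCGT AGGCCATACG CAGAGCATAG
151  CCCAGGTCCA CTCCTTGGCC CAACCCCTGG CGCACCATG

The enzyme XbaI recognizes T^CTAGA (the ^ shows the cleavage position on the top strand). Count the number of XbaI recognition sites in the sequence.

0

No occurrence of TCTAGA is present in the sequence.
XbaI does not cut: 0 sites.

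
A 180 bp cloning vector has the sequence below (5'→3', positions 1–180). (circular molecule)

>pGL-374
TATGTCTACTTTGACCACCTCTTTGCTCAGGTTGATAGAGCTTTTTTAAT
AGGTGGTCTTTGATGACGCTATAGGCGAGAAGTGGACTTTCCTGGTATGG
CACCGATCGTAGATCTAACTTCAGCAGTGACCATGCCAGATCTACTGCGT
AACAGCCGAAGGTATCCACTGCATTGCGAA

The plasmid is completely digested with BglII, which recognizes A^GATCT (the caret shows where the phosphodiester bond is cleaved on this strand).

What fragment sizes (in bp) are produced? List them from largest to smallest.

BglII sites (AGATCT) start at positions 111, 138.
BglII cuts after the first base of each site, so after positions 111, 138.
Circular molecule, 2 cuts → 2 fragments:
  112–138 → 27 bp
  139–180 then 1–111 → 42 + 111 = 153 bp
Sorted largest to smallest: 153, 27 bp.

153, 27 bp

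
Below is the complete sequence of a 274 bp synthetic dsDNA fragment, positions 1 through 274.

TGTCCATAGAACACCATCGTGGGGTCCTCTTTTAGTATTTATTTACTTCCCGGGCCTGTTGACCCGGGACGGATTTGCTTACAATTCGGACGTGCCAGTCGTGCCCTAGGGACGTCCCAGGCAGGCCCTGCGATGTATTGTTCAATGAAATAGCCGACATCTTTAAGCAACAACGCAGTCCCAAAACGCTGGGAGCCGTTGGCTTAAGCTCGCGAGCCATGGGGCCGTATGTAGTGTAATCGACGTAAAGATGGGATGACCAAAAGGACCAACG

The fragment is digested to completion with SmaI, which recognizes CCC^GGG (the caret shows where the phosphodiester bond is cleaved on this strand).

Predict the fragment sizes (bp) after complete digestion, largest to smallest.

SmaI sites (CCCGGG) start at positions 49, 63.
SmaI cuts after base 3 of each site, so after positions 51, 65.
Linear molecule, 2 cuts → 3 fragments:
  1–51 → 51 bp
  52–65 → 14 bp
  66–274 → 209 bp
Sorted largest to smallest: 209, 51, 14 bp.

209, 51, 14 bp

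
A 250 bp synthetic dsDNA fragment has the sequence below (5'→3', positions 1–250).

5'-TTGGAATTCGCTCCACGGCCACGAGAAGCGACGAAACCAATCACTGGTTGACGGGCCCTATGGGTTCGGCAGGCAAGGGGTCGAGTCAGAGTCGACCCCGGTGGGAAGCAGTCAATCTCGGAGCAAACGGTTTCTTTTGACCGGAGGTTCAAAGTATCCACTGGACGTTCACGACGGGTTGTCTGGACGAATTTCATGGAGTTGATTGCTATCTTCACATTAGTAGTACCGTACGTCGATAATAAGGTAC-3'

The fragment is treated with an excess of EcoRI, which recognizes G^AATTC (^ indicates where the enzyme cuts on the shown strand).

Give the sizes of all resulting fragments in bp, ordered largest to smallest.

246, 4 bp

The EcoRI site (GAATTC) starts at position 4.
EcoRI cuts after the first base of each site, so after position 4.
Linear molecule, 1 cut → 2 fragments:
  1–4 → 4 bp
  5–250 → 246 bp
Sorted largest to smallest: 246, 4 bp.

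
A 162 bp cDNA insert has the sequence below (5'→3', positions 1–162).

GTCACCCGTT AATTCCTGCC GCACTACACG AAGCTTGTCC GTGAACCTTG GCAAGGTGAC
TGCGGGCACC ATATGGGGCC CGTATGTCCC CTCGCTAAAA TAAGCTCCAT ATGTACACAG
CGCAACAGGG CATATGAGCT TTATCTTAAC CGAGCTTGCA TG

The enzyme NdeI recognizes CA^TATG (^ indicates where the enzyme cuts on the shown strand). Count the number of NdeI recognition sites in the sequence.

CATATG occurs starting at positions 70, 108, 131.
NdeI cuts at 3 sites.

3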